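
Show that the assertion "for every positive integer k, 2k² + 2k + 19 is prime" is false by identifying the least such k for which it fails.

A counterexample is any positive integer k such that 2k² + 2k + 19 is not prime; we check each in order.
The first 17 eligible values, up to k = 17, all satisfy the conclusion.
k = 18: 2k² + 2k + 19 = 703 = 19 × 37, composite.
So k = 18 is the smallest counterexample.

k = 18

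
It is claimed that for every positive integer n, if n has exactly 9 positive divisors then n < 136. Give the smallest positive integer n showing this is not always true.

n = 196

Check each positive integer n in order until n has exactly 9 positive divisors but the claim fails.
For n = 36, 100 the conclusion holds.
n = 196: τ(196) = 9; 196 ≥ 136.
Thus n = 196 disproves the claim, and no smaller n works.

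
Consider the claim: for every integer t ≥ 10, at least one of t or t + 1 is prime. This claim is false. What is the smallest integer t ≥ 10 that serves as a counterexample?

t = 14

A counterexample is any integer t ≥ 10 such that t, t + 1 are both composite; we check each in order.
The first 4 eligible values, up to t = 13, all satisfy the conclusion.
t = 14: 14 = 2 × 7; 15 = 3 × 5 — both composite.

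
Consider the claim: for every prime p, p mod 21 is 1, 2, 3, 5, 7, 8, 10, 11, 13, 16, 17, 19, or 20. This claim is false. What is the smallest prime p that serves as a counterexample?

p = 67

For p = 2, 3, 5, 7, …, 53, 59, 61 the conclusion holds.
p = 67: 67 mod 21 = 4 — not in {1, 2, 3, 5, 7, 8, 10, 11, 13, 16, 17, 19, 20}.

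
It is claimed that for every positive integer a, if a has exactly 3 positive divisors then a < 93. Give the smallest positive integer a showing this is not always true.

a = 121

We need the least positive integer a for which a has exactly 3 positive divisors but the claim fails.
The first 4 eligible values, up to a = 49, all satisfy the conclusion.
a = 121: τ(121) = 3; 121 ≥ 93.
So a = 121 is the smallest counterexample.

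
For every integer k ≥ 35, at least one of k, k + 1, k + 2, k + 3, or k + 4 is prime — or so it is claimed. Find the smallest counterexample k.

A counterexample is any integer k ≥ 35 such that k, k + 1, k + 2, k + 3, k + 4 are all composite; we check each in order.
For k = 35, 36, 37, 38, …, 45, 46, 47 the conclusion holds.
k = 48: 48 = 2 × 24; 49 = 7 × 7; 50 = 2 × 25; 51 = 3 × 17; 52 = 2 × 26 — all composite.
Hence k = 48 is a counterexample.

k = 48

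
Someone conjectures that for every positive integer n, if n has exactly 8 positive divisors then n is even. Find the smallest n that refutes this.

For n = 24, 30, 40, 42, …, 88, 102, 104 the conclusion holds.
n = 105: divisors of 105: 1, 3, 5, 7, 15, 21, 35, 105; 105 is odd.

n = 105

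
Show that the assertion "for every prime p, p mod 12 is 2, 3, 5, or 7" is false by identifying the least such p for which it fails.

A counterexample is any prime p such that the claim fails; we check each in order.
The first 4 eligible values, up to p = 7, all satisfy the conclusion.
p = 11: 11 mod 12 = 11 — not in {2, 3, 5, 7}.
Thus p = 11 disproves the claim, and no smaller p works.

p = 11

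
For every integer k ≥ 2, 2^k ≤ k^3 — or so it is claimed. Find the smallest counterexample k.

Check each integer k ≥ 2 in order until 2^k > k^3.
For k = 2, 3, 4, 5, 6, 7, 8, 9 the conclusion holds.
k = 10: 2^k = 1024 and k^3 = 1000, so 1024 > 1000.

k = 10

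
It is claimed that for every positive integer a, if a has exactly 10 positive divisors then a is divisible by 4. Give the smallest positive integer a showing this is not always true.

Check each positive integer a in order until a has exactly 10 positive divisors but a is not divisible by 4.
a = 48: τ(48) = 10; 48 mod 4 = 0.
a = 80: τ(80) = 10; 80 mod 4 = 0.
a = 112: τ(112) = 10; 112 mod 4 = 0.
a = 162: τ(162) = 10; 162 mod 4 = 2.

a = 162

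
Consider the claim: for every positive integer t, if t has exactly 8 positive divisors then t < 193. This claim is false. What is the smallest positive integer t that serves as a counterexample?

We need the least positive integer t for which t has exactly 8 positive divisors but the claim fails.
For t = 24, 30, 40, 42, …, 186, 189, 190 the conclusion holds.
t = 195: τ(195) = 8; 195 ≥ 193.
So t = 195 is the smallest counterexample.

t = 195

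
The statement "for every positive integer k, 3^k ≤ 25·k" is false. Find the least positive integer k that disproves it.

k = 5

We need the least positive integer k for which 3^k > 25·k.
k = 1: 3^k = 3 and 25·k = 25, so 3 ≤ 25.
k = 2: 3^k = 9 and 25·k = 50, so 9 ≤ 50.
k = 3: 3^k = 27 and 25·k = 75, so 27 ≤ 75.
k = 4: 3^k = 81 and 25·k = 100, so 81 ≤ 100.
k = 5: 3^k = 243 and 25·k = 125, so 243 > 125.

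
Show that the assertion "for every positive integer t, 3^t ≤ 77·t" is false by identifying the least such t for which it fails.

t = 6

We need the least positive integer t for which 3^t > 77·t.
t = 1: 3^t = 3 and 77·t = 77, so 3 ≤ 77.
t = 2: 3^t = 9 and 77·t = 154, so 9 ≤ 154.
t = 3: 3^t = 27 and 77·t = 231, so 27 ≤ 231.
t = 4: 3^t = 81 and 77·t = 308, so 81 ≤ 308.
t = 5: 3^t = 243 and 77·t = 385, so 243 ≤ 385.
t = 6: 3^t = 729 and 77·t = 462, so 729 > 462.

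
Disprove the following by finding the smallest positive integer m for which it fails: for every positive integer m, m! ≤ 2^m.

m = 4

Check each positive integer m in order until m! > 2^m.
For m = 1, 2, 3 the conclusion holds.
m = 4: m! = 24 and 2^m = 16, so 24 > 16.
So m = 4 is the smallest counterexample.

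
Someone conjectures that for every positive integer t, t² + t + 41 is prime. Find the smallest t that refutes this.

t = 40

A counterexample is any positive integer t such that t² + t + 41 is not prime; we check each in order.
The first 39 eligible values, up to t = 39, all satisfy the conclusion.
t = 40: t² + t + 41 = 1681 = 41 × 41, composite.
Thus t = 40 disproves the claim, and no smaller t works.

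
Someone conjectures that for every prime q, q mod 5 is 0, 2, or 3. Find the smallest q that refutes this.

q = 11

Check each prime q in order until the claim fails.
The first 4 eligible values, up to q = 7, all satisfy the conclusion.
q = 11: 11 mod 5 = 1 — not in {0, 2, 3}.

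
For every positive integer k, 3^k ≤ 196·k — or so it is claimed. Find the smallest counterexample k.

k = 7

We need the least positive integer k for which 3^k > 196·k.
The first 6 eligible values, up to k = 6, all satisfy the conclusion.
k = 7: 3^k = 2187 and 196·k = 1372, so 2187 > 1372.
Thus k = 7 disproves the claim, and no smaller k works.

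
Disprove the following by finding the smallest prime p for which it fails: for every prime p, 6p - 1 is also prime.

p = 2: 6p - 1 = 11, prime.
p = 3: 6p - 1 = 17, prime.
p = 5: 6p - 1 = 29, prime.
p = 7: 6p - 1 = 41, prime.
p = 11: 6p - 1 = 65 = 5 × 13, not prime.

p = 11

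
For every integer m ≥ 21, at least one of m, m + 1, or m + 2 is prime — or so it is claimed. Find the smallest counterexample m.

m = 24

Check each integer m ≥ 21 in order until m, m + 1, m + 2 are all composite.
For m = 21, 22, 23 the conclusion holds.
m = 24: 24 = 2 × 12; 25 = 5 × 5; 26 = 2 × 13 — all composite.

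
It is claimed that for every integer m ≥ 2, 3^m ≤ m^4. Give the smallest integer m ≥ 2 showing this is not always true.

m = 8

A counterexample is any integer m ≥ 2 such that 3^m > m^4; we check each in order.
m = 2: 3^m = 9 and m^4 = 16, so 9 ≤ 16.
m = 3: 3^m = 27 and m^4 = 81, so 27 ≤ 81.
m = 4: 3^m = 81 and m^4 = 256, so 81 ≤ 256.
m = 5: 3^m = 243 and m^4 = 625, so 243 ≤ 625.
m = 6: 3^m = 729 and m^4 = 1296, so 729 ≤ 1296.
m = 7: 3^m = 2187 and m^4 = 2401, so 2187 ≤ 2401.
m = 8: 3^m = 6561 and m^4 = 4096, so 6561 > 4096.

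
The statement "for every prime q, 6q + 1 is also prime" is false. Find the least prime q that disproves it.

q = 2: 6q + 1 = 13, prime.
q = 3: 6q + 1 = 19, prime.
q = 5: 6q + 1 = 31, prime.
q = 7: 6q + 1 = 43, prime.
q = 11: 6q + 1 = 67, prime.
q = 13: 6q + 1 = 79, prime.
q = 17: 6q + 1 = 103, prime.
q = 19: 6q + 1 = 115 = 5 × 23, not prime.
Hence q = 19 is a counterexample.

q = 19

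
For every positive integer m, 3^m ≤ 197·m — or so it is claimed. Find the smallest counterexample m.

m = 7

We need the least positive integer m for which 3^m > 197·m.
The first 6 eligible values, up to m = 6, all satisfy the conclusion.
m = 7: 3^m = 2187 and 197·m = 1379, so 2187 > 1379.
Hence m = 7 is a counterexample.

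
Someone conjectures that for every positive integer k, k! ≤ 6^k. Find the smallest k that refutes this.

We need the least positive integer k for which k! > 6^k.
The first 13 eligible values, up to k = 13, all satisfy the conclusion.
k = 14: k! = 87178291200 and 6^k = 78364164096, so 87178291200 > 78364164096.
So k = 14 is the smallest counterexample.

k = 14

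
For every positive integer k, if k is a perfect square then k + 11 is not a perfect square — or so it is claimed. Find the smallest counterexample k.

k = 25

A counterexample is any positive integer k such that k is a perfect square but k + 11 is a perfect square; we check each in order.
k = 1: 1 + 11 = 12, not a perfect square.
k = 4: 4 + 11 = 15, not a perfect square.
k = 9: 9 + 11 = 20, not a perfect square.
k = 16: 16 + 11 = 27, not a perfect square.
k = 25: 25 = 5² and 25 + 11 = 36 = 6².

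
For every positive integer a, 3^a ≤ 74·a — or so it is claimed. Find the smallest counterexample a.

a = 6

Check each positive integer a in order until 3^a > 74·a.
a = 1: 3^a = 3 and 74·a = 74, so 3 ≤ 74.
a = 2: 3^a = 9 and 74·a = 148, so 9 ≤ 148.
a = 3: 3^a = 27 and 74·a = 222, so 27 ≤ 222.
a = 4: 3^a = 81 and 74·a = 296, so 81 ≤ 296.
a = 5: 3^a = 243 and 74·a = 370, so 243 ≤ 370.
a = 6: 3^a = 729 and 74·a = 444, so 729 > 444.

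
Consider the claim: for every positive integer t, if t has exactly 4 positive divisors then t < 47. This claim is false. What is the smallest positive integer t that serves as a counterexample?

t = 51

The first 15 eligible values, up to t = 46, all satisfy the conclusion.
t = 51: τ(51) = 4; 51 ≥ 47.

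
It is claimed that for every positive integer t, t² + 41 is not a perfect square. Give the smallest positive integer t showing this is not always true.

t = 20

We need the least positive integer t for which t² + 41 is a perfect square.
For t = 1, 2, 3, 4, …, 17, 18, 19 the conclusion holds.
t = 20: 20² + 41 = 441 = 21², a perfect square.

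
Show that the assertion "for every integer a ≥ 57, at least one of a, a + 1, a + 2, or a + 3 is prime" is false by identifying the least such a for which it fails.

a = 62

Check each integer a ≥ 57 in order until a, a + 1, a + 2, a + 3 are all composite.
For a = 57, 58, 59, 60, 61 the conclusion holds.
a = 62: 62 = 2 × 31; 63 = 3 × 21; 64 = 2 × 32; 65 = 5 × 13 — all composite.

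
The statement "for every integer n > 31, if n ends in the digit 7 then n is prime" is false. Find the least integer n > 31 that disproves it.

Check each integer n > 31 in order until n ends in the digit 7 but n is not prime.
n = 37: 37 ends in 7 and is prime.
n = 47: 47 ends in 7 and is prime.
n = 57: 57 ends in 7; 57 = 3 × 19, composite.

n = 57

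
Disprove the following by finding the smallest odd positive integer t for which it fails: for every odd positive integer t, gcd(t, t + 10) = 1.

We need the least odd positive integer t for which gcd(t, t + 10) > 1.
t = 1: gcd(1, 11) = 1.
t = 3: gcd(3, 13) = 1.
t = 5: gcd(5, 15) = 5.
Hence t = 5 is a counterexample.

t = 5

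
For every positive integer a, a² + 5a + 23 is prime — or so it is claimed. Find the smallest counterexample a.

For a = 1, 2, 3, 4, …, 11, 12, 13 the conclusion holds.
a = 14: a² + 5a + 23 = 289 = 17 × 17, composite.

a = 14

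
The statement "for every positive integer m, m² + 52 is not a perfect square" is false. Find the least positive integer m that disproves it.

m = 12

Check each positive integer m in order until m² + 52 is a perfect square.
For m = 1, 2, 3, 4, …, 9, 10, 11 the conclusion holds.
m = 12: 12² + 52 = 196 = 14², a perfect square.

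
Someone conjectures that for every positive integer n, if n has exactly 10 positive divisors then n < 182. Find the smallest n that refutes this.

The first 5 eligible values, up to n = 176, all satisfy the conclusion.
n = 208: τ(208) = 10; 208 ≥ 182.

n = 208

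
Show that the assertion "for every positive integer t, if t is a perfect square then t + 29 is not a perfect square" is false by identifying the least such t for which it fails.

Check each positive integer t in order until t is a perfect square but t + 29 is a perfect square.
For t = 1, 4, 9, 16, …, 121, 144, 169 the conclusion holds.
t = 196: 196 = 14² and 196 + 29 = 225 = 15².
Thus t = 196 disproves the claim, and no smaller t works.

t = 196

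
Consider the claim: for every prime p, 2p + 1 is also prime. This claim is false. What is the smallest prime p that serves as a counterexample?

p = 7

A counterexample is any prime p such that 2p + 1 is not prime; we check each in order.
p = 2: 2p + 1 = 5, prime.
p = 3: 2p + 1 = 7, prime.
p = 5: 2p + 1 = 11, prime.
p = 7: 2p + 1 = 15 = 3 × 5, not prime.
So p = 7 is the smallest counterexample.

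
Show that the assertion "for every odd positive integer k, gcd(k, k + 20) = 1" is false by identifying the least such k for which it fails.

Check each odd positive integer k in order until gcd(k, k + 20) > 1.
For k = 1, 3 the conclusion holds.
k = 5: gcd(5, 25) = 5.
So k = 5 is the smallest counterexample.

k = 5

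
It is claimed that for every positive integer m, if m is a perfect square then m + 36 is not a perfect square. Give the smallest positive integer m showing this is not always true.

m = 64

Check each positive integer m in order until m is a perfect square but m + 36 is a perfect square.
The first 7 eligible values, up to m = 49, all satisfy the conclusion.
m = 64: 64 = 8² and 64 + 36 = 100 = 10².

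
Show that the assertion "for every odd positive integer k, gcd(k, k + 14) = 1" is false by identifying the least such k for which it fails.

k = 1: gcd(1, 15) = 1.
k = 3: gcd(3, 17) = 1.
k = 5: gcd(5, 19) = 1.
k = 7: gcd(7, 21) = 7.
So k = 7 is the smallest counterexample.

k = 7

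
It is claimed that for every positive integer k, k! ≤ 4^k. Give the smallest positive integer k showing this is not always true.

k = 9

A counterexample is any positive integer k such that k! > 4^k; we check each in order.
k = 1: k! = 1 and 4^k = 4, so 1 ≤ 4.
k = 2: k! = 2 and 4^k = 16, so 2 ≤ 16.
k = 3: k! = 6 and 4^k = 64, so 6 ≤ 64.
k = 4: k! = 24 and 4^k = 256, so 24 ≤ 256.
k = 5: k! = 120 and 4^k = 1024, so 120 ≤ 1024.
k = 6: k! = 720 and 4^k = 4096, so 720 ≤ 4096.
k = 7: k! = 5040 and 4^k = 16384, so 5040 ≤ 16384.
k = 8: k! = 40320 and 4^k = 65536, so 40320 ≤ 65536.
k = 9: k! = 362880 and 4^k = 262144, so 362880 > 262144.
Hence k = 9 is a counterexample.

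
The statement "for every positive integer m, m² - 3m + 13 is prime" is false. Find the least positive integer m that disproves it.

m = 12

For m = 1, 2, 3, 4, …, 9, 10, 11 the conclusion holds.
m = 12: m² - 3m + 13 = 121 = 11 × 11, composite.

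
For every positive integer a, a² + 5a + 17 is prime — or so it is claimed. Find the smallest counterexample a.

Check each positive integer a in order until a² + 5a + 17 is not prime.
For a = 1, 2, 3, 4, 5, 6, 7 the conclusion holds.
a = 8: a² + 5a + 17 = 121 = 11 × 11, composite.

a = 8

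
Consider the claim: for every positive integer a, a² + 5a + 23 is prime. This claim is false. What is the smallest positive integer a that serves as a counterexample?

a = 14

For a = 1, 2, 3, 4, …, 11, 12, 13 the conclusion holds.
a = 14: a² + 5a + 23 = 289 = 17 × 17, composite.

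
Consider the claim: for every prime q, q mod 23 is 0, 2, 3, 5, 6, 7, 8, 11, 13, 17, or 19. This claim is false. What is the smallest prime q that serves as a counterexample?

q = 37

We need the least prime q for which the claim fails.
The first 11 eligible values, up to q = 31, all satisfy the conclusion.
q = 37: 37 mod 23 = 14 — not in {0, 2, 3, 5, 6, 7, 8, 11, 13, 17, 19}.
Hence q = 37 is a counterexample.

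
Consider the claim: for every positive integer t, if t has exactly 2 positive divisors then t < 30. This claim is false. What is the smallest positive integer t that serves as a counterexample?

t = 31

A counterexample is any positive integer t such that t has exactly 2 positive divisors but the claim fails; we check each in order.
For t = 2, 3, 5, 7, 11, 13, 17, 19, 23, 29 the conclusion holds.
t = 31: τ(31) = 2; 31 ≥ 30.
Hence t = 31 is a counterexample.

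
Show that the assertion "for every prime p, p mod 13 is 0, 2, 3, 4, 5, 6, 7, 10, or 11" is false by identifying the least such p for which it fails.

For p = 2, 3, 5, 7, …, 37, 41, 43 the conclusion holds.
p = 47: 47 mod 13 = 8 — not in {0, 2, 3, 4, 5, 6, 7, 10, 11}.
Thus p = 47 disproves the claim, and no smaller p works.

p = 47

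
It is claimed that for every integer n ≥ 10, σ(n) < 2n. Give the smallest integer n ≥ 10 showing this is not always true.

n = 12

We need the least integer n ≥ 10 for which the claim fails.
For n = 10, 11 the conclusion holds.
n = 12: σ(12) = 28; 28 ≥ 24.
Hence n = 12 is a counterexample.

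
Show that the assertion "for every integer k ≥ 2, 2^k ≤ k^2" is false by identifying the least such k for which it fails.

k = 5

Check each integer k ≥ 2 in order until 2^k > k^2.
For k = 2, 3, 4 the conclusion holds.
k = 5: 2^k = 32 and k^2 = 25, so 32 > 25.
Thus k = 5 disproves the claim, and no smaller k works.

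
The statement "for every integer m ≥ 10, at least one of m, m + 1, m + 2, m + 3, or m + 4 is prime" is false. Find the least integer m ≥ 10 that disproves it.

The first 14 eligible values, up to m = 23, all satisfy the conclusion.
m = 24: 24 = 2 × 12; 25 = 5 × 5; 26 = 2 × 13; 27 = 3 × 9; 28 = 2 × 14 — all composite.

m = 24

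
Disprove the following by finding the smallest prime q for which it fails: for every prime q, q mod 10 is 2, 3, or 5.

q = 7

q = 2: 2 mod 10 = 2.
q = 3: 3 mod 10 = 3.
q = 5: 5 mod 10 = 5.
q = 7: 7 mod 10 = 7 — not in {2, 3, 5}.
So q = 7 is the smallest counterexample.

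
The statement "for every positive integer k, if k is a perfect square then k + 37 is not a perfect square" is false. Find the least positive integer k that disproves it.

k = 324

A counterexample is any positive integer k such that k is a perfect square but k + 37 is a perfect square; we check each in order.
For k = 1, 4, 9, 16, …, 225, 256, 289 the conclusion holds.
k = 324: 324 = 18² and 324 + 37 = 361 = 19².
Thus k = 324 disproves the claim, and no smaller k works.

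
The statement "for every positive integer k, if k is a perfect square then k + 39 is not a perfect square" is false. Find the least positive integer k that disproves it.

k = 25

A counterexample is any positive integer k such that k is a perfect square but k + 39 is a perfect square; we check each in order.
For k = 1, 4, 9, 16 the conclusion holds.
k = 25: 25 = 5² and 25 + 39 = 64 = 8².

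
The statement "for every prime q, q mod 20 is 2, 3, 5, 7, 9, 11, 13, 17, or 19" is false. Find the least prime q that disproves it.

q = 41

Check each prime q in order until the claim fails.
The first 12 eligible values, up to q = 37, all satisfy the conclusion.
q = 41: 41 mod 20 = 1 — not in {2, 3, 5, 7, 9, 11, 13, 17, 19}.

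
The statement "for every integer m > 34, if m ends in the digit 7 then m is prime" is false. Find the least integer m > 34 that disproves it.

We need the least integer m > 34 for which m ends in the digit 7 but m is not prime.
For m = 37, 47 the conclusion holds.
m = 57: 57 ends in 7; 57 = 3 × 19, composite.

m = 57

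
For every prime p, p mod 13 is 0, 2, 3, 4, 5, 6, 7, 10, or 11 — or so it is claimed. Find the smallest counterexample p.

Check each prime p in order until the claim fails.
For p = 2, 3, 5, 7, …, 37, 41, 43 the conclusion holds.
p = 47: 47 mod 13 = 8 — not in {0, 2, 3, 4, 5, 6, 7, 10, 11}.
So p = 47 is the smallest counterexample.

p = 47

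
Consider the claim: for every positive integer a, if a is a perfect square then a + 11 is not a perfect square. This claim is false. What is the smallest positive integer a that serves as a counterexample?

a = 25

Check each positive integer a in order until a is a perfect square but a + 11 is a perfect square.
For a = 1, 4, 9, 16 the conclusion holds.
a = 25: 25 = 5² and 25 + 11 = 36 = 6².
Hence a = 25 is a counterexample.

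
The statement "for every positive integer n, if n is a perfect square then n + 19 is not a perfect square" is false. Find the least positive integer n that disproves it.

A counterexample is any positive integer n such that n is a perfect square but n + 19 is a perfect square; we check each in order.
For n = 1, 4, 9, 16, 25, 36, 49, 64 the conclusion holds.
n = 81: 81 = 9² and 81 + 19 = 100 = 10².
Thus n = 81 disproves the claim, and no smaller n works.

n = 81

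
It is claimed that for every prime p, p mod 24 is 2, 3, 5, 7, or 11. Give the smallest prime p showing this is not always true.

Check each prime p in order until the claim fails.
p = 2: 2 mod 24 = 2.
p = 3: 3 mod 24 = 3.
p = 5: 5 mod 24 = 5.
p = 7: 7 mod 24 = 7.
p = 11: 11 mod 24 = 11.
p = 13: 13 mod 24 = 13 — not in {2, 3, 5, 7, 11}.

p = 13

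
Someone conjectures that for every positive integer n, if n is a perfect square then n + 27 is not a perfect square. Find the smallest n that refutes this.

n = 1: 1 + 27 = 28, not a perfect square.
n = 4: 4 + 27 = 31, not a perfect square.
n = 9: 9 = 3² and 9 + 27 = 36 = 6².
So n = 9 is the smallest counterexample.

n = 9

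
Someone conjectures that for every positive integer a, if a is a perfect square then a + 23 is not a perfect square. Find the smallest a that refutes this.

a = 121

We need the least positive integer a for which a is a perfect square but a + 23 is a perfect square.
The first 10 eligible values, up to a = 100, all satisfy the conclusion.
a = 121: 121 = 11² and 121 + 23 = 144 = 12².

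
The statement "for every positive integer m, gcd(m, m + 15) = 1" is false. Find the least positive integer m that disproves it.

A counterexample is any positive integer m such that gcd(m, m + 15) > 1; we check each in order.
m = 1: gcd(1, 16) = 1.
m = 2: gcd(2, 17) = 1.
m = 3: gcd(3, 18) = 3.

m = 3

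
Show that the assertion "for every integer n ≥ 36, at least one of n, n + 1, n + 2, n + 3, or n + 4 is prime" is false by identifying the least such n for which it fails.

We need the least integer n ≥ 36 for which n, n + 1, n + 2, n + 3, n + 4 are all composite.
For n = 36, 37, 38, 39, …, 45, 46, 47 the conclusion holds.
n = 48: 48 = 2 × 24; 49 = 7 × 7; 50 = 2 × 25; 51 = 3 × 17; 52 = 2 × 26 — all composite.

n = 48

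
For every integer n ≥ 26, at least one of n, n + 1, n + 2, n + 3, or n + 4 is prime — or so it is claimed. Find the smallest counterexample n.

n = 32

We need the least integer n ≥ 26 for which n, n + 1, n + 2, n + 3, n + 4 are all composite.
The first 6 eligible values, up to n = 31, all satisfy the conclusion.
n = 32: 32 = 2 × 16; 33 = 3 × 11; 34 = 2 × 17; 35 = 5 × 7; 36 = 2 × 18 — all composite.
Hence n = 32 is a counterexample.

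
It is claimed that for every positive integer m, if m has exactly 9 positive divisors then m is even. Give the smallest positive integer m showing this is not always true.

m = 225

We need the least positive integer m for which m has exactly 9 positive divisors but m is odd.
m = 36: divisors of 36: 9 divisors; 36 is even.
m = 100: divisors of 100: 9 divisors; 100 is even.
m = 196: divisors of 196: 9 divisors; 196 is even.
m = 225: divisors of 225: 9 divisors; 225 is odd.
Hence m = 225 is a counterexample.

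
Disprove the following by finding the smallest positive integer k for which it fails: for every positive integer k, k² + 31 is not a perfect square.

k = 15

Check each positive integer k in order until k² + 31 is a perfect square.
For k = 1, 2, 3, 4, …, 12, 13, 14 the conclusion holds.
k = 15: 15² + 31 = 256 = 16², a perfect square.
Hence k = 15 is a counterexample.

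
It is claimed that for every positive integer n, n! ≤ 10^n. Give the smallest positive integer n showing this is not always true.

For n = 1, 2, 3, 4, …, 22, 23, 24 the conclusion holds.
n = 25: n! = 15511210043330985984000000 and 10^n = 10000000000000000000000000, so 15511210043330985984000000 > 10000000000000000000000000.
Thus n = 25 disproves the claim, and no smaller n works.

n = 25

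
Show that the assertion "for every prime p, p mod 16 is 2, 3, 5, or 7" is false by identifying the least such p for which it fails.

Check each prime p in order until the claim fails.
p = 2: 2 mod 16 = 2.
p = 3: 3 mod 16 = 3.
p = 5: 5 mod 16 = 5.
p = 7: 7 mod 16 = 7.
p = 11: 11 mod 16 = 11 — not in {2, 3, 5, 7}.

p = 11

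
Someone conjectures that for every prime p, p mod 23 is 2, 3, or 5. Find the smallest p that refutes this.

p = 7

For p = 2, 3, 5 the conclusion holds.
p = 7: 7 mod 23 = 7 — not in {2, 3, 5}.
Thus p = 7 disproves the claim, and no smaller p works.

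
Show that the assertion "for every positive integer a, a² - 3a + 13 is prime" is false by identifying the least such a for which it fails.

a = 12

For a = 1, 2, 3, 4, …, 9, 10, 11 the conclusion holds.
a = 12: a² - 3a + 13 = 121 = 11 × 11, composite.
So a = 12 is the smallest counterexample.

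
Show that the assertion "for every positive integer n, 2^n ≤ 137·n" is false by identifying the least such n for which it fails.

The first 10 eligible values, up to n = 10, all satisfy the conclusion.
n = 11: 2^n = 2048 and 137·n = 1507, so 2048 > 1507.
Hence n = 11 is a counterexample.

n = 11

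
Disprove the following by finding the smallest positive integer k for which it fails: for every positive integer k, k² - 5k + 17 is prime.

k = 13

For k = 1, 2, 3, 4, …, 10, 11, 12 the conclusion holds.
k = 13: k² - 5k + 17 = 121 = 11 × 11, composite.
Hence k = 13 is a counterexample.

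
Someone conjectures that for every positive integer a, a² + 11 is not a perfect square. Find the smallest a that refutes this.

a = 5

We need the least positive integer a for which a² + 11 is a perfect square.
For a = 1, 2, 3, 4 the conclusion holds.
a = 5: 5² + 11 = 36 = 6², a perfect square.
So a = 5 is the smallest counterexample.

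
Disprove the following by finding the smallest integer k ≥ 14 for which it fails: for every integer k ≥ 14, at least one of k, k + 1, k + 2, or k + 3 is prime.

k = 24

Check each integer k ≥ 14 in order until k, k + 1, k + 2, k + 3 are all composite.
For k = 14, 15, 16, 17, 18, 19, 20, 21, 22, 23 the conclusion holds.
k = 24: 24 = 2 × 12; 25 = 5 × 5; 26 = 2 × 13; 27 = 3 × 9 — all composite.
So k = 24 is the smallest counterexample.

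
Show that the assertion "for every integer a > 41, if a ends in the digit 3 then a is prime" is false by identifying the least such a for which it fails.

a = 63

Check each integer a > 41 in order until a ends in the digit 3 but a is not prime.
For a = 43, 53 the conclusion holds.
a = 63: 63 ends in 3; 63 = 3 × 21, composite.
So a = 63 is the smallest counterexample.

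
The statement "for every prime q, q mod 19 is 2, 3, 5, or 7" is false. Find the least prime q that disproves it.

q = 11

We need the least prime q for which the claim fails.
For q = 2, 3, 5, 7 the conclusion holds.
q = 11: 11 mod 19 = 11 — not in {2, 3, 5, 7}.
Hence q = 11 is a counterexample.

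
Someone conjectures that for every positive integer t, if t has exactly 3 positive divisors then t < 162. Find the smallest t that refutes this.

t = 169

For t = 4, 9, 25, 49, 121 the conclusion holds.
t = 169: τ(169) = 3; 169 ≥ 162.
Hence t = 169 is a counterexample.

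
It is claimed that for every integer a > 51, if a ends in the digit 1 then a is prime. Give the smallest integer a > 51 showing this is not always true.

a = 81

a = 61: 61 ends in 1 and is prime.
a = 71: 71 ends in 1 and is prime.
a = 81: 81 ends in 1; 81 = 3 × 27, composite.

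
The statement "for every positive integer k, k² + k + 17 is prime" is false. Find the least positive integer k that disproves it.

A counterexample is any positive integer k such that k² + k + 17 is not prime; we check each in order.
For k = 1, 2, 3, 4, …, 13, 14, 15 the conclusion holds.
k = 16: k² + k + 17 = 289 = 17 × 17, composite.
Hence k = 16 is a counterexample.

k = 16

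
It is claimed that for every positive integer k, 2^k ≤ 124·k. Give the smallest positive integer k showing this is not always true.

k = 11

We need the least positive integer k for which 2^k > 124·k.
For k = 1, 2, 3, 4, 5, 6, 7, 8, 9, 10 the conclusion holds.
k = 11: 2^k = 2048 and 124·k = 1364, so 2048 > 1364.
So k = 11 is the smallest counterexample.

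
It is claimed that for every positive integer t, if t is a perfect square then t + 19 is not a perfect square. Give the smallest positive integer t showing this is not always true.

t = 81

For t = 1, 4, 9, 16, 25, 36, 49, 64 the conclusion holds.
t = 81: 81 = 9² and 81 + 19 = 100 = 10².
So t = 81 is the smallest counterexample.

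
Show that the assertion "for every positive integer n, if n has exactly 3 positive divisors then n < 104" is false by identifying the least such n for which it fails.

n = 121

A counterexample is any positive integer n such that n has exactly 3 positive divisors but the claim fails; we check each in order.
The first 4 eligible values, up to n = 49, all satisfy the conclusion.
n = 121: τ(121) = 3; 121 ≥ 104.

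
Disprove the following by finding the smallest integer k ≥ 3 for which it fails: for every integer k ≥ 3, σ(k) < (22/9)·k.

k = 24

Check each integer k ≥ 3 in order until the claim fails.
For k = 3, 4, 5, 6, …, 21, 22, 23 the conclusion holds.
k = 24: σ(24) = 60; 60 ≥ 176/3.
So k = 24 is the smallest counterexample.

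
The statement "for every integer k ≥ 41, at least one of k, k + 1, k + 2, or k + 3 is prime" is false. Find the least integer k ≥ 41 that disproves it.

k = 48

The first 7 eligible values, up to k = 47, all satisfy the conclusion.
k = 48: 48 = 2 × 24; 49 = 7 × 7; 50 = 2 × 25; 51 = 3 × 17 — all composite.
Hence k = 48 is a counterexample.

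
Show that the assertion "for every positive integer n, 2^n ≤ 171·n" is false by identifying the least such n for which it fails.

n = 11

A counterexample is any positive integer n such that 2^n > 171·n; we check each in order.
For n = 1, 2, 3, 4, 5, 6, 7, 8, 9, 10 the conclusion holds.
n = 11: 2^n = 2048 and 171·n = 1881, so 2048 > 1881.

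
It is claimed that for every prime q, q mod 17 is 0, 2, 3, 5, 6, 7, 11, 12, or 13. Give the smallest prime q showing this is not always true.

Check each prime q in order until the claim fails.
For q = 2, 3, 5, 7, 11, 13, 17, 19, 23, 29 the conclusion holds.
q = 31: 31 mod 17 = 14 — not in {0, 2, 3, 5, 6, 7, 11, 12, 13}.
So q = 31 is the smallest counterexample.

q = 31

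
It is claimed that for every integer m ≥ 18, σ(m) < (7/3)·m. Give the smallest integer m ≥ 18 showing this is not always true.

A counterexample is any integer m ≥ 18 such that the claim fails; we check each in order.
For m = 18, 19, 20, 21, 22, 23 the conclusion holds.
m = 24: σ(24) = 60; 60 ≥ 56.

m = 24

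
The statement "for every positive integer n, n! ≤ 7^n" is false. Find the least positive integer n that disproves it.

n = 17

A counterexample is any positive integer n such that n! > 7^n; we check each in order.
The first 16 eligible values, up to n = 16, all satisfy the conclusion.
n = 17: n! = 355687428096000 and 7^n = 232630513987207, so 355687428096000 > 232630513987207.
Hence n = 17 is a counterexample.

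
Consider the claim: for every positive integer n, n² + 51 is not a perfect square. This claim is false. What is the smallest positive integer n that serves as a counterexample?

n = 7

n = 1: 1² + 51 = 52, not a perfect square.
n = 2: 2² + 51 = 55, not a perfect square.
n = 3: 3² + 51 = 60, not a perfect square.
n = 4: 4² + 51 = 67, not a perfect square.
n = 5: 5² + 51 = 76, not a perfect square.
n = 6: 6² + 51 = 87, not a perfect square.
n = 7: 7² + 51 = 100 = 10², a perfect square.
Thus n = 7 disproves the claim, and no smaller n works.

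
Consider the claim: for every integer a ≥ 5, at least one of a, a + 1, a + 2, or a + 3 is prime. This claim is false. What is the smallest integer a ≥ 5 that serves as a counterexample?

a = 24

Check each integer a ≥ 5 in order until a, a + 1, a + 2, a + 3 are all composite.
For a = 5, 6, 7, 8, …, 21, 22, 23 the conclusion holds.
a = 24: 24 = 2 × 12; 25 = 5 × 5; 26 = 2 × 13; 27 = 3 × 9 — all composite.
Hence a = 24 is a counterexample.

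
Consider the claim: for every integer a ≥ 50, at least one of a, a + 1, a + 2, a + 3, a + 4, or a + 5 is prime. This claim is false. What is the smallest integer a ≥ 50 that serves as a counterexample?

A counterexample is any integer a ≥ 50 such that a, a + 1, a + 2, a + 3, a + 4, a + 5 are all composite; we check each in order.
The first 40 eligible values, up to a = 89, all satisfy the conclusion.
a = 90: 90 = 2 × 45; 91 = 7 × 13; 92 = 2 × 46; 93 = 3 × 31; 94 = 2 × 47; 95 = 5 × 19 — all composite.
Hence a = 90 is a counterexample.

a = 90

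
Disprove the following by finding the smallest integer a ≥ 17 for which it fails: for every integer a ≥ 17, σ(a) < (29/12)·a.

a = 24

We need the least integer a ≥ 17 for which the claim fails.
The first 7 eligible values, up to a = 23, all satisfy the conclusion.
a = 24: σ(24) = 60; 60 ≥ 58.
So a = 24 is the smallest counterexample.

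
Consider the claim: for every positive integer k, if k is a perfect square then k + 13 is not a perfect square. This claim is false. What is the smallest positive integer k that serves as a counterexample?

k = 36

The first 5 eligible values, up to k = 25, all satisfy the conclusion.
k = 36: 36 = 6² and 36 + 13 = 49 = 7².
Hence k = 36 is a counterexample.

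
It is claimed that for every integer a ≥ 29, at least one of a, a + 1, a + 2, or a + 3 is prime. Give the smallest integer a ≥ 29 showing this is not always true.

a = 32

For a = 29, 30, 31 the conclusion holds.
a = 32: 32 = 2 × 16; 33 = 3 × 11; 34 = 2 × 17; 35 = 5 × 7 — all composite.
So a = 32 is the smallest counterexample.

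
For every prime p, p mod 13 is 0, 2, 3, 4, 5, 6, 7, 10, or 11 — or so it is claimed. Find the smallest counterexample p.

p = 47

The first 14 eligible values, up to p = 43, all satisfy the conclusion.
p = 47: 47 mod 13 = 8 — not in {0, 2, 3, 4, 5, 6, 7, 10, 11}.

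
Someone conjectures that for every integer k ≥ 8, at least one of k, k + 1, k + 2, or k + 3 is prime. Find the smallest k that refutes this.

A counterexample is any integer k ≥ 8 such that k, k + 1, k + 2, k + 3 are all composite; we check each in order.
The first 16 eligible values, up to k = 23, all satisfy the conclusion.
k = 24: 24 = 2 × 12; 25 = 5 × 5; 26 = 2 × 13; 27 = 3 × 9 — all composite.
So k = 24 is the smallest counterexample.

k = 24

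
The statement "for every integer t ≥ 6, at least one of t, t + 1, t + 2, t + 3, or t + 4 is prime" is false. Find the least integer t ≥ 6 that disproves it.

A counterexample is any integer t ≥ 6 such that t, t + 1, t + 2, t + 3, t + 4 are all composite; we check each in order.
For t = 6, 7, 8, 9, …, 21, 22, 23 the conclusion holds.
t = 24: 24 = 2 × 12; 25 = 5 × 5; 26 = 2 × 13; 27 = 3 × 9; 28 = 2 × 14 — all composite.
Hence t = 24 is a counterexample.

t = 24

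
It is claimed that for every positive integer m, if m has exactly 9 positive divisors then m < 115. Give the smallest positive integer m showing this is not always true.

m = 196

A counterexample is any positive integer m such that m has exactly 9 positive divisors but the claim fails; we check each in order.
For m = 36, 100 the conclusion holds.
m = 196: τ(196) = 9; 196 ≥ 115.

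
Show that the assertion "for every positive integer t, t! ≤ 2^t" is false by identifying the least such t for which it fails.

t = 4

A counterexample is any positive integer t such that t! > 2^t; we check each in order.
t = 1: t! = 1 and 2^t = 2, so 1 ≤ 2.
t = 2: t! = 2 and 2^t = 4, so 2 ≤ 4.
t = 3: t! = 6 and 2^t = 8, so 6 ≤ 8.
t = 4: t! = 24 and 2^t = 16, so 24 > 16.
So t = 4 is the smallest counterexample.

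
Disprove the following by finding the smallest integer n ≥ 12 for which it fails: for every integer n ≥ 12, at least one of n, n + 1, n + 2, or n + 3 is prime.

Check each integer n ≥ 12 in order until n, n + 1, n + 2, n + 3 are all composite.
For n = 12, 13, 14, 15, …, 21, 22, 23 the conclusion holds.
n = 24: 24 = 2 × 12; 25 = 5 × 5; 26 = 2 × 13; 27 = 3 × 9 — all composite.
So n = 24 is the smallest counterexample.

n = 24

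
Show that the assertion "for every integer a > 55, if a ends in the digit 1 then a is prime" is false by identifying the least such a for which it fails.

Check each integer a > 55 in order until a ends in the digit 1 but a is not prime.
a = 61: 61 ends in 1 and is prime.
a = 71: 71 ends in 1 and is prime.
a = 81: 81 ends in 1; 81 = 3 × 27, composite.

a = 81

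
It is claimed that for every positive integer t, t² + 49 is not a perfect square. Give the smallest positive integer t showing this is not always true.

We need the least positive integer t for which t² + 49 is a perfect square.
For t = 1, 2, 3, 4, …, 21, 22, 23 the conclusion holds.
t = 24: 24² + 49 = 625 = 25², a perfect square.

t = 24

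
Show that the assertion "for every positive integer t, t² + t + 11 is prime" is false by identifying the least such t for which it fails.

t = 10

A counterexample is any positive integer t such that t² + t + 11 is not prime; we check each in order.
For t = 1, 2, 3, 4, 5, 6, 7, 8, 9 the conclusion holds.
t = 10: t² + t + 11 = 121 = 11 × 11, composite.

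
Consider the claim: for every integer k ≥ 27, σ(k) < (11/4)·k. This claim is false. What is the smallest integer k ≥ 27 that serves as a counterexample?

k = 60

For k = 27, 28, 29, 30, …, 57, 58, 59 the conclusion holds.
k = 60: σ(60) = 168; 168 ≥ 165.
So k = 60 is the smallest counterexample.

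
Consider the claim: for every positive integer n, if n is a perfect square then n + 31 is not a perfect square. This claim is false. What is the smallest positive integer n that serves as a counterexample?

We need the least positive integer n for which n is a perfect square but n + 31 is a perfect square.
For n = 1, 4, 9, 16, …, 144, 169, 196 the conclusion holds.
n = 225: 225 = 15² and 225 + 31 = 256 = 16².

n = 225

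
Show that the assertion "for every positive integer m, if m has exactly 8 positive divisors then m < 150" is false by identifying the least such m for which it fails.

We need the least positive integer m for which m has exactly 8 positive divisors but the claim fails.
The first 20 eligible values, up to m = 138, all satisfy the conclusion.
m = 152: τ(152) = 8; 152 ≥ 150.

m = 152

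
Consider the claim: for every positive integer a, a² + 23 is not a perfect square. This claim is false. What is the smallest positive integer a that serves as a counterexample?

For a = 1, 2, 3, 4, 5, 6, 7, 8, 9, 10 the conclusion holds.
a = 11: 11² + 23 = 144 = 12², a perfect square.
So a = 11 is the smallest counterexample.

a = 11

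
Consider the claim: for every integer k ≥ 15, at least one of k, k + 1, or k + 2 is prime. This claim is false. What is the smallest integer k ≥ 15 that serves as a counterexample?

k = 20

We need the least integer k ≥ 15 for which k, k + 1, k + 2 are all composite.
k = 15: 17 is prime.
k = 16: 17 is prime.
k = 17: 17 is prime.
k = 18: 19 is prime.
k = 19: 19 is prime.
k = 20: 20 = 2 × 10; 21 = 3 × 7; 22 = 2 × 11 — all composite.
So k = 20 is the smallest counterexample.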